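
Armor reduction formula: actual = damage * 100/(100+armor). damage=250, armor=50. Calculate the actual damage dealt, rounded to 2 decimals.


actual = 250 * 100 / (100 + 50)
= 250 * 100 / 150
= 25000 / 150
= 166.67

166.67 damage


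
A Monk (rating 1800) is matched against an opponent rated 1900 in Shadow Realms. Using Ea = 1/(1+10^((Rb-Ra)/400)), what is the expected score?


Elo expected score: Ea = 1/(1 + 10^((Rb-Ra)/400))
Rb - Ra = 1900 - 1800 = 100
(Rb-Ra)/400 = 100/400 = 0.25
10^0.25 = 1.778279
Ea = 1/(1 + 1.778279) = 1/2.778279 = 0.3599

0.3599


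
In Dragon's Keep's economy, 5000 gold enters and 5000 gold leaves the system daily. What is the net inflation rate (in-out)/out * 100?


Net gold = 5000 - 5000 = 0
Inflation rate = net / sunk * 100 = 0 / 5000 * 100
= 0.0 * 100
= 0.00%

0.00%


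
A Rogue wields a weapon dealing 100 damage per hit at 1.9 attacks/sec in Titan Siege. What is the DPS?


DPS = damage * attack_speed
= 100 * 1.9
= 190.0

190.0 DPS


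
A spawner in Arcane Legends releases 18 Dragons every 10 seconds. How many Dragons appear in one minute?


Spawns per minute = count * (60 / interval)
= 18 * (60 / 10)
= 18 * 6.0
= 108.0

108.0 per minute


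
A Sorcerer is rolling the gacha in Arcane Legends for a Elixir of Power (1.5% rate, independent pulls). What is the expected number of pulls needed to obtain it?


Expected pulls for a geometric distribution = 1/p = 100 / rate%
= 100 / 1.5
= 66.67

66.67 pulls


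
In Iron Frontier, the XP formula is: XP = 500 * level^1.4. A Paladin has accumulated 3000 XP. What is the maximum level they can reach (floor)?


XP = 500 * level^1.4, so level = (XP / 500)^(1/1.4)
= (3000 / 500)^(1/1.4)
= 6.0^0.7143
= 3.596
Floor: level = 3

level 3


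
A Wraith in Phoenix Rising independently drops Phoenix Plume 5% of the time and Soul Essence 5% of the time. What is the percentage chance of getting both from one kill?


For independent events, P(both) = P(A) * P(B)
= 5% * 5%
= 25 / 100 %
= 0.25%

0.25%


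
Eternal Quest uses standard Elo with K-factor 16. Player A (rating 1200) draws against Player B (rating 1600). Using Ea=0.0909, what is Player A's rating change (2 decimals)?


Elo update: delta = K * (S - Ea), where S = 0.5 (draws)
S - Ea = 0.5 - 0.0909 = 0.4091
Rating change = 16 * 0.4091
= 6.55

6.55 rating points


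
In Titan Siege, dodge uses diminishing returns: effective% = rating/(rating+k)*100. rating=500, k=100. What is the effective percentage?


effective% = rating / (rating + k) * 100
= 500 / (500 + 100) * 100
= 500 / 600 * 100
= 0.833333 * 100
= 83.33%

83.33%


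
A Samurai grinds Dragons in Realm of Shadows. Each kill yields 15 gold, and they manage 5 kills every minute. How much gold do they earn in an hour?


Gold per minute = 15 * 5 = 75
Gold per hour = 75 * 60 = 4500

4500 gold/hour


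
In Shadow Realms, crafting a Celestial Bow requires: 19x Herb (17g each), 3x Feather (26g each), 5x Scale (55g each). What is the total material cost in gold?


Cost breakdown:
  Herb: 19 * 17 = 323
  Feather: 3 * 26 = 78
  Scale: 5 * 55 = 275
Total = 323 + 78 + 275 = 676

676 gold


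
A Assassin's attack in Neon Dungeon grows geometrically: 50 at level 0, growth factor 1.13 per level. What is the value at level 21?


value = base * growth^level
= 50 * 1.13^21
= 50 * 13.021089
= 651.05

651.05 attack


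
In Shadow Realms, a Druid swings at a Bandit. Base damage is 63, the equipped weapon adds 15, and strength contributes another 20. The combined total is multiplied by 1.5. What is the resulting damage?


Sum base + weapon + str = 63 + 15 + 20 = 98
Multiply by 1.5:
98 * 1.5 = 147.0

147.0 damage


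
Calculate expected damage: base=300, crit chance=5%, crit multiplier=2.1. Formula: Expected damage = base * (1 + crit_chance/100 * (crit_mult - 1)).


E[dmg] = base * (1 + crit_chance * (crit_mult - 1))
cc as decimal = 5/100 = 0.05
cm - 1 = 2.1 - 1 = 1.1
Bonus factor = 0.05 * 1.1 = 0.055
Total multiplier = 1 + 0.055 = 1.055
Expected damage = 300 * 1.055 = 316.50

316.50 damage


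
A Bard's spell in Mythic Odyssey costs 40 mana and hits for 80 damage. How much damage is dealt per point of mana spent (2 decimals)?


Efficiency = damage / mana
= 80 / 40
= 2.00

2.00 dmg/mana


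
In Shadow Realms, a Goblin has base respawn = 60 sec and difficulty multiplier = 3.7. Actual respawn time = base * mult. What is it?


Respawn time = base * multiplier
= 60 * 3.7
= 222.0 seconds

222.0 seconds


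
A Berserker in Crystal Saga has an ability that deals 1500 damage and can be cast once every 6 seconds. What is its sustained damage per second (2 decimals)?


DPS = damage / cooldown
= 1500 / 6
= 250.00

250.00 DPS


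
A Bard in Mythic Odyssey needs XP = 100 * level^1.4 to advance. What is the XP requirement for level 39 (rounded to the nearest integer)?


XP = 100 * level^1.4
Substitute level = 39:
XP = 100 * 39^1.4
= 100 * 168.8459
= 16885

16885 XP


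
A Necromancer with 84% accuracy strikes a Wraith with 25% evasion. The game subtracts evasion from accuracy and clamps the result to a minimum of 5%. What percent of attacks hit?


accuracy - evasion = 84 - 25 = 59
Apply floor: max(59, 5) = 59
Hit chance = 59%

59%


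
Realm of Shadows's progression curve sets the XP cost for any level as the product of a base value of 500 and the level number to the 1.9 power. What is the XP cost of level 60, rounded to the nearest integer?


XP = 500 * level^1.9
Substitute level = 60:
XP = 500 * 60^1.9
= 500 * 2390.4924
= 1195246

1195246 XP


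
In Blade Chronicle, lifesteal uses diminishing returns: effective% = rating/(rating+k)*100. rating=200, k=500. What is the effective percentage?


effective% = rating / (rating + k) * 100
= 200 / (200 + 500) * 100
= 200 / 700 * 100
= 0.285714 * 100
= 28.57%

28.57%


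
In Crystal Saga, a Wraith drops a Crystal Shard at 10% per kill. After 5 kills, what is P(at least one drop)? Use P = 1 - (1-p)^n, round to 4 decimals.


P(at least one) = 1 - P(none) = 1 - (1-p)^n
p = 10/100 = 0.1
1 - p = 0.9
(1 - p)^5 = 0.9^5 = 0.590490
P(at least one) = 1 - 0.590490 = 0.4095

0.4095


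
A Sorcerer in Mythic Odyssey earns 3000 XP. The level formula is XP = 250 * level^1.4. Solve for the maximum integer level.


XP = 250 * level^1.4, so level = (XP / 250)^(1/1.4)
= (3000 / 250)^(1/1.4)
= 12.0^0.7143
= 5.8999
Floor: level = 5

level 5


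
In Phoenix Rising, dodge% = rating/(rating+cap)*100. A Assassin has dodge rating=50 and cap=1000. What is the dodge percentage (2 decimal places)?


dodge% = 50 / (50 + 1000) * 100
= 50 / 1050 * 100
= 0.047619 * 100
= 4.76%

4.76%


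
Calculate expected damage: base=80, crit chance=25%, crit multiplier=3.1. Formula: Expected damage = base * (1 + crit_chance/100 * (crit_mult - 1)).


E[dmg] = base * (1 + crit_chance * (crit_mult - 1))
cc as decimal = 25/100 = 0.25
cm - 1 = 3.1 - 1 = 2.1
Bonus factor = 0.25 * 2.1 = 0.525
Total multiplier = 1 + 0.525 = 1.525
Expected damage = 80 * 1.525 = 122.00

122.00 damage


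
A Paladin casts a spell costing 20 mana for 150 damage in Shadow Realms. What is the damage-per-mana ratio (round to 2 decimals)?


Efficiency = damage / mana
= 150 / 20
= 7.50

7.50 dmg/mana


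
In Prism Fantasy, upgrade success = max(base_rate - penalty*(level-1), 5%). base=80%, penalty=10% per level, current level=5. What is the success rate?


raw_rate = 80 - 10 * (5 - 1)
= 80 - 10 * 4
= 80 - 40
= 40
Apply floor: max(40, 5) = 40%

40%


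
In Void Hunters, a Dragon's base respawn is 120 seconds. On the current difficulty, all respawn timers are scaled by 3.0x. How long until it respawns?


Respawn time = base * multiplier
= 120 * 3.0
= 360.0 seconds

360.0 seconds


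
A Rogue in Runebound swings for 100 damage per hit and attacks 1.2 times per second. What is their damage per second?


DPS = damage * attack_speed
= 100 * 1.2
= 120.0

120.0 DPS


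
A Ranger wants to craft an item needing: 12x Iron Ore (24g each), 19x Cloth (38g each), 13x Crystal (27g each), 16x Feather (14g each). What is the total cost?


Cost breakdown:
  Iron Ore: 12 * 24 = 288
  Cloth: 19 * 38 = 722
  Crystal: 13 * 27 = 351
  Feather: 16 * 14 = 224
Total = 288 + 722 + 351 + 224 = 1585

1585 gold


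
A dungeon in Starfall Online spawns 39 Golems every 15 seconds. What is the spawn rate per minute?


Spawns per minute = count * (60 / interval)
= 39 * (60 / 15)
= 39 * 4.0
= 156.0

156.0 per minute


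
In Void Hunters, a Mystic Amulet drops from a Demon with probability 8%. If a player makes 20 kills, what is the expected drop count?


Expected drops = kills * (drop_rate / 100)
= 20 * (8 / 100)
= 20 * 0.08
= 1.6

1.6 drops


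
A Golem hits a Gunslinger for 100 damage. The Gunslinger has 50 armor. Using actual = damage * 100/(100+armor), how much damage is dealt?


actual = 100 * 100 / (100 + 50)
= 100 * 100 / 150
= 10000 / 150
= 66.67

66.67 damage


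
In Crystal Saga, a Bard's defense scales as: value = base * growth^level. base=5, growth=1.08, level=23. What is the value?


value = base * growth^level
= 5 * 1.08^23
= 5 * 5.871464
= 29.36

29.36 defense


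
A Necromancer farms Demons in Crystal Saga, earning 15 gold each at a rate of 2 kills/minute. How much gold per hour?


Gold per minute = 15 * 2 = 30
Gold per hour = 30 * 60 = 1800

1800 gold/hour


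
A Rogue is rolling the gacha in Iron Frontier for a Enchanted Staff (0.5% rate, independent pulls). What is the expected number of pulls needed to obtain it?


Expected pulls for a geometric distribution = 1/p = 100 / rate%
= 100 / 0.5
= 200.0

200.0 pulls


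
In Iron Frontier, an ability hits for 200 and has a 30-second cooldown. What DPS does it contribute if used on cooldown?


DPS = damage / cooldown
= 200 / 30
= 6.67

6.67 DPS


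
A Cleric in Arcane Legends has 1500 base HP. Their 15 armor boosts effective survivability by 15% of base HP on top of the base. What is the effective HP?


EHP = 1500 * (1 + 15/100)
= 1500 * (1 + 0.15)
= 1500 * 1.15
= 1725.0

1725.0 EHP


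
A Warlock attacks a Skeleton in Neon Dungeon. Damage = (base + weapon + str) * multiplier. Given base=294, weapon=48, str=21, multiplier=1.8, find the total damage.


Sum base + weapon + str = 294 + 48 + 21 = 363
Multiply by 1.8:
363 * 1.8 = 653.4

653.4 damage


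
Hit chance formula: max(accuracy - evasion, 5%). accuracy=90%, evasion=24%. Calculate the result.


accuracy - evasion = 90 - 24 = 66
Apply floor: max(66, 5) = 66
Hit chance = 66%

66%


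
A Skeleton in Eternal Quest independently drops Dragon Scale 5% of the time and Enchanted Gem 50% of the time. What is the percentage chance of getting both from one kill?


For independent events, P(both) = P(A) * P(B)
= 5% * 50%
= 250 / 100 %
= 2.5%

2.5%


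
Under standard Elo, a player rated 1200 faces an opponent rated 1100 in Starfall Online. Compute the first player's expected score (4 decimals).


Elo expected score: Ea = 1/(1 + 10^((Rb-Ra)/400))
Rb - Ra = 1100 - 1200 = -100
(Rb-Ra)/400 = -100/400 = -0.25
10^-0.25 = 0.562341
Ea = 1/(1 + 0.562341) = 1/1.562341 = 0.6401

0.6401


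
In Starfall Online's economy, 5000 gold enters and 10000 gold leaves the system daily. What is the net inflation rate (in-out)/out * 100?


Net gold = 5000 - 10000 = -5000
Inflation rate = net / sunk * 100 = -5000 / 10000 * 100
= -0.5 * 100
= -50.00%

-50.00%


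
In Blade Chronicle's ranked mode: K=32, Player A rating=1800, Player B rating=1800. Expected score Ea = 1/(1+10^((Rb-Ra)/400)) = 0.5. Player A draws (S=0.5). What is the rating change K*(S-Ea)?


Elo update: delta = K * (S - Ea), where S = 0.5 (draws)
S - Ea = 0.5 - 0.5 = 0.0
Rating change = 32 * 0.0
= 0.00

0.00 rating points


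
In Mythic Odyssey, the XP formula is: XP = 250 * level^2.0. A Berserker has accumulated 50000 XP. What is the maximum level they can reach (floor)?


XP = 250 * level^2.0, so level = (XP / 250)^(1/2.0)
= (50000 / 250)^(1/2.0)
= 200.0^0.5
= 14.1421
Floor: level = 14

level 14


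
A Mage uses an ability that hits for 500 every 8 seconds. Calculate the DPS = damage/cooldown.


DPS = damage / cooldown
= 500 / 8
= 62.50

62.50 DPS


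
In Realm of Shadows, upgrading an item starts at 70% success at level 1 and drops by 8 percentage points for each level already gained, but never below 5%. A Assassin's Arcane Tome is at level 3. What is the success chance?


raw_rate = 70 - 8 * (3 - 1)
= 70 - 8 * 2
= 70 - 16
= 54
Apply floor: max(54, 5) = 54%

54%


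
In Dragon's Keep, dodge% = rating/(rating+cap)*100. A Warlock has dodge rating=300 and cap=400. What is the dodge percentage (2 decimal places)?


dodge% = 300 / (300 + 400) * 100
= 300 / 700 * 100
= 0.428571 * 100
= 42.86%

42.86%


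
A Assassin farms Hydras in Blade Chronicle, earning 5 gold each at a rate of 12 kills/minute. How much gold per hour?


Gold per minute = 5 * 12 = 60
Gold per hour = 60 * 60 = 3600

3600 gold/hour


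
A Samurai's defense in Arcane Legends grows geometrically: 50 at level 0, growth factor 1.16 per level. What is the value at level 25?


value = base * growth^level
= 50 * 1.16^25
= 50 * 40.874244
= 2043.71

2043.71 defense


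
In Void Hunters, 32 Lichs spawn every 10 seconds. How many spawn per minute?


Spawns per minute = count * (60 / interval)
= 32 * (60 / 10)
= 32 * 6.0
= 192.0

192.0 per minute


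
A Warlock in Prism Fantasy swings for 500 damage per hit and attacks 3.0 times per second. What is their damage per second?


DPS = damage * attack_speed
= 500 * 3.0
= 1500.0

1500.0 DPS


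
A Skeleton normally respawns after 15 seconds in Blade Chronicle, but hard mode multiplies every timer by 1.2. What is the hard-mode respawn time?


Respawn time = base * multiplier
= 15 * 1.2
= 18.0 seconds

18.0 seconds


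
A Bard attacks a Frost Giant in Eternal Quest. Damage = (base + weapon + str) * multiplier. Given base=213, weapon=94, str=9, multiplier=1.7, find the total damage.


Sum base + weapon + str = 213 + 94 + 9 = 316
Multiply by 1.7:
316 * 1.7 = 537.2

537.2 damage


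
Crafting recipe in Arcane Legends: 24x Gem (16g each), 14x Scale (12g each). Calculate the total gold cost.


Cost breakdown:
  Gem: 24 * 16 = 384
  Scale: 14 * 12 = 168
Total = 384 + 168 = 552

552 gold


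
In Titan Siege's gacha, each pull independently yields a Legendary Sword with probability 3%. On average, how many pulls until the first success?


Expected pulls for a geometric distribution = 1/p = 100 / rate%
= 100 / 3
= 33.33

33.33 pulls


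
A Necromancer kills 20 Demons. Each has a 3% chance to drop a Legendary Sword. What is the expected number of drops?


Expected drops = kills * (drop_rate / 100)
= 20 * (3 / 100)
= 20 * 0.03
= 0.6

0.6 drops


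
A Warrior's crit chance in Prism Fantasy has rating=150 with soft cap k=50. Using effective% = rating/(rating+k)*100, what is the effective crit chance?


effective% = rating / (rating + k) * 100
= 150 / (150 + 50) * 100
= 150 / 200 * 100
= 0.75 * 100
= 75.00%

75.00%


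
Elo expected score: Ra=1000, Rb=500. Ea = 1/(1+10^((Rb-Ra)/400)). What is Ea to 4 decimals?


Elo expected score: Ea = 1/(1 + 10^((Rb-Ra)/400))
Rb - Ra = 500 - 1000 = -500
(Rb-Ra)/400 = -500/400 = -1.25
10^-1.25 = 0.056234
Ea = 1/(1 + 0.056234) = 1/1.056234 = 0.9468

0.9468


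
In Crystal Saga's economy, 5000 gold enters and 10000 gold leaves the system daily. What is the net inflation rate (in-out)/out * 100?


Net gold = 5000 - 10000 = -5000
Inflation rate = net / sunk * 100 = -5000 / 10000 * 100
= -0.5 * 100
= -50.00%

-50.00%


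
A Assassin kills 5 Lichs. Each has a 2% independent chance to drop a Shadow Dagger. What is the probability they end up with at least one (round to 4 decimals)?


P(at least one) = 1 - P(none) = 1 - (1-p)^n
p = 2/100 = 0.02
1 - p = 0.98
(1 - p)^5 = 0.98^5 = 0.903921
P(at least one) = 1 - 0.903921 = 0.0961

0.0961


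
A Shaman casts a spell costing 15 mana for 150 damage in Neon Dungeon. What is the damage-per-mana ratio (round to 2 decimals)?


Efficiency = damage / mana
= 150 / 15
= 10.00

10.00 dmg/mana


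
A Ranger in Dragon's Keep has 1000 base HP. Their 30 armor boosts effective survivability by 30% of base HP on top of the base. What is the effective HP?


EHP = 1000 * (1 + 30/100)
= 1000 * (1 + 0.3)
= 1000 * 1.3
= 1300.0

1300.0 EHP


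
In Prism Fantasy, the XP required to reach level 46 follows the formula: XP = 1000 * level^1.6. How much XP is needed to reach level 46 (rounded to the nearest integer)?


XP = 1000 * level^1.6
Substitute level = 46:
XP = 1000 * 46^1.6
= 1000 * 457.5226
= 457523

457523 XP


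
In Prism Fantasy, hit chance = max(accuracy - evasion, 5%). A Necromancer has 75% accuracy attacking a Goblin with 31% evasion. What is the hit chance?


accuracy - evasion = 75 - 31 = 44
Apply floor: max(44, 5) = 44
Hit chance = 44%

44%


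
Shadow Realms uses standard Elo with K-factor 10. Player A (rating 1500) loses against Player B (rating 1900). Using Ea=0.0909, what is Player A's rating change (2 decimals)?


Elo update: delta = K * (S - Ea), where S = 0 (loses)
S - Ea = 0 - 0.0909 = -0.0909
Rating change = 10 * -0.0909
= -0.91

-0.91 rating points


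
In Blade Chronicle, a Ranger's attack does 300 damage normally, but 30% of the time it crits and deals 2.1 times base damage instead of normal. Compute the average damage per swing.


E[dmg] = base * (1 + crit_chance * (crit_mult - 1))
cc as decimal = 30/100 = 0.3
cm - 1 = 2.1 - 1 = 1.1
Bonus factor = 0.3 * 1.1 = 0.33
Total multiplier = 1 + 0.33 = 1.33
Expected damage = 300 * 1.33 = 399.00

399.00 damage


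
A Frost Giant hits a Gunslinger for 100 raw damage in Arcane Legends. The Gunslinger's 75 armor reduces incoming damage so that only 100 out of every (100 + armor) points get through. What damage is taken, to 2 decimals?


actual = 100 * 100 / (100 + 75)
= 100 * 100 / 175
= 10000 / 175
= 57.14

57.14 damage


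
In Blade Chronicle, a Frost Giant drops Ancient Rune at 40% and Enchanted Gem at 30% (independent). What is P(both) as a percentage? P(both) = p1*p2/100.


For independent events, P(both) = P(A) * P(B)
= 40% * 30%
= 1200 / 100 %
= 12.0%

12.0%


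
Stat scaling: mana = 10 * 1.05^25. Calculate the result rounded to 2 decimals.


value = base * growth^level
= 10 * 1.05^25
= 10 * 3.386355
= 33.86

33.86 mana


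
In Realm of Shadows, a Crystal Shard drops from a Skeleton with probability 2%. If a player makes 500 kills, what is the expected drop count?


Expected drops = kills * (drop_rate / 100)
= 500 * (2 / 100)
= 500 * 0.02
= 10.0

10.0 drops


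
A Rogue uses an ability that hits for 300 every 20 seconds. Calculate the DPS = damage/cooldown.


DPS = damage / cooldown
= 300 / 20
= 15.00

15.00 DPS


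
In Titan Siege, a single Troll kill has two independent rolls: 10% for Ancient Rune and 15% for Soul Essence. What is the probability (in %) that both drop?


For independent events, P(both) = P(A) * P(B)
= 10% * 15%
= 150 / 100 %
= 1.5%

1.5%


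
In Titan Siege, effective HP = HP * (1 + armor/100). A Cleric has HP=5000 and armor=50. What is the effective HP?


EHP = 5000 * (1 + 50/100)
= 5000 * (1 + 0.5)
= 5000 * 1.5
= 7500.0

7500.0 EHP


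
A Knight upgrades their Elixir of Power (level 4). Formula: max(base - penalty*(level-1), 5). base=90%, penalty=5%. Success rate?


raw_rate = 90 - 5 * (4 - 1)
= 90 - 5 * 3
= 90 - 15
= 75
Apply floor: max(75, 5) = 75%

75%


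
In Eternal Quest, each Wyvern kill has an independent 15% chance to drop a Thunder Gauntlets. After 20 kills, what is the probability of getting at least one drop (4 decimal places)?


P(at least one) = 1 - P(none) = 1 - (1-p)^n
p = 15/100 = 0.15
1 - p = 0.85
(1 - p)^20 = 0.85^20 = 0.038760
P(at least one) = 1 - 0.038760 = 0.9612

0.9612


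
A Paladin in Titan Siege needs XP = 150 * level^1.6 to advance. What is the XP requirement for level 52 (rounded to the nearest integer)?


XP = 150 * level^1.6
Substitute level = 52:
XP = 150 * 52^1.6
= 150 * 556.6797
= 83502

83502 XP


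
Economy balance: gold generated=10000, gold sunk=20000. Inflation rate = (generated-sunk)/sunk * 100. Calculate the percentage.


Net gold = 10000 - 20000 = -10000
Inflation rate = net / sunk * 100 = -10000 / 20000 * 100
= -0.5 * 100
= -50.00%

-50.00%


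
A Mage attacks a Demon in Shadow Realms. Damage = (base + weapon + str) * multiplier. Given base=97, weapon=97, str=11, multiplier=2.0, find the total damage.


Sum base + weapon + str = 97 + 97 + 11 = 205
Multiply by 2.0:
205 * 2.0 = 410.0

410.0 damage


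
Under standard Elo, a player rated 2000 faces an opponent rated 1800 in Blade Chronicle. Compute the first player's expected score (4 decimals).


Elo expected score: Ea = 1/(1 + 10^((Rb-Ra)/400))
Rb - Ra = 1800 - 2000 = -200
(Rb-Ra)/400 = -200/400 = -0.5
10^-0.5 = 0.316228
Ea = 1/(1 + 0.316228) = 1/1.316228 = 0.7597

0.7597


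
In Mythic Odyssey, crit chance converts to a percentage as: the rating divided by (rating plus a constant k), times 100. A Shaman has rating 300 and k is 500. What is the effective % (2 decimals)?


effective% = rating / (rating + k) * 100
= 300 / (300 + 500) * 100
= 300 / 800 * 100
= 0.375 * 100
= 37.50%

37.50%


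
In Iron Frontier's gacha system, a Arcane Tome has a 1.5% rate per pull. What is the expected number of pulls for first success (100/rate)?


Expected pulls for a geometric distribution = 1/p = 100 / rate%
= 100 / 1.5
= 66.67

66.67 pulls


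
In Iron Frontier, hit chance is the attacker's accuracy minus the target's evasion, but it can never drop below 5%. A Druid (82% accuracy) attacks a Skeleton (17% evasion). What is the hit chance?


accuracy - evasion = 82 - 17 = 65
Apply floor: max(65, 5) = 65
Hit chance = 65%

65%


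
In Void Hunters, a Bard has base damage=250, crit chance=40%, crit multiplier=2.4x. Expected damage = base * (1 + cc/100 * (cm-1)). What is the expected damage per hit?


E[dmg] = base * (1 + crit_chance * (crit_mult - 1))
cc as decimal = 40/100 = 0.4
cm - 1 = 2.4 - 1 = 1.4
Bonus factor = 0.4 * 1.4 = 0.56
Total multiplier = 1 + 0.56 = 1.56
Expected damage = 250 * 1.56 = 390.00

390.00 damage


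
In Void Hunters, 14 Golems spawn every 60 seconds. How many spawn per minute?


Spawns per minute = count * (60 / interval)
= 14 * (60 / 60)
= 14 * 1.0
= 14.0

14.0 per minute


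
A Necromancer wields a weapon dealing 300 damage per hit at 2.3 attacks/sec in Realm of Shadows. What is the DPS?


DPS = damage * attack_speed
= 300 * 2.3
= 690.0

690.0 DPS


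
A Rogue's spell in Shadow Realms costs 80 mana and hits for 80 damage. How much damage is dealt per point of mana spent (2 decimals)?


Efficiency = damage / mana
= 80 / 80
= 1.00

1.00 dmg/mana


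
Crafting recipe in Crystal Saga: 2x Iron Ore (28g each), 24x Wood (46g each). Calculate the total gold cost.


Cost breakdown:
  Iron Ore: 2 * 28 = 56
  Wood: 24 * 46 = 1104
Total = 56 + 1104 = 1160

1160 gold


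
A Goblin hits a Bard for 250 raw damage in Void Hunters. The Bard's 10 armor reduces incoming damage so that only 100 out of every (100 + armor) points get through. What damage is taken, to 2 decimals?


actual = 250 * 100 / (100 + 10)
= 250 * 100 / 110
= 25000 / 110
= 227.27

227.27 damage


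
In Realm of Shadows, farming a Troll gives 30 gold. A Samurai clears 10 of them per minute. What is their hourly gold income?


Gold per minute = 30 * 10 = 300
Gold per hour = 300 * 60 = 18000

18000 gold/hour


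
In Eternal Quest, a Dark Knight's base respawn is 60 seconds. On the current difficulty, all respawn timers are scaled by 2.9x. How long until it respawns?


Respawn time = base * multiplier
= 60 * 2.9
= 174.0 seconds

174.0 seconds


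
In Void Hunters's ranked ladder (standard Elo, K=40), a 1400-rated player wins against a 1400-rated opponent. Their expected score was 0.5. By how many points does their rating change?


Elo update: delta = K * (S - Ea), where S = 1 (wins)
S - Ea = 1 - 0.5 = 0.5
Rating change = 40 * 0.5
= 20.00

20.00 rating points


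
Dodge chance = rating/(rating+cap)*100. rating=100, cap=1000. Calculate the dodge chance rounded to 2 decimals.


dodge% = 100 / (100 + 1000) * 100
= 100 / 1100 * 100
= 0.090909 * 100
= 9.09%

9.09%


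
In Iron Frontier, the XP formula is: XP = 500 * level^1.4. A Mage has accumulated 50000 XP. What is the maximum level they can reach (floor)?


XP = 500 * level^1.4, so level = (XP / 500)^(1/1.4)
= (50000 / 500)^(1/1.4)
= 100.0^0.7143
= 26.827
Floor: level = 26

level 26


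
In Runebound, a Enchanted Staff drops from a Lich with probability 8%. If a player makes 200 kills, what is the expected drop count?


Expected drops = kills * (drop_rate / 100)
= 200 * (8 / 100)
= 200 * 0.08
= 16.0

16.0 drops


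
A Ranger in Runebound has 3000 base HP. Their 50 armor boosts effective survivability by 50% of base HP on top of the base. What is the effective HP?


EHP = 3000 * (1 + 50/100)
= 3000 * (1 + 0.5)
= 3000 * 1.5
= 4500.0

4500.0 EHP


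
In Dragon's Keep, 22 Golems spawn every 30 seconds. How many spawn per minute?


Spawns per minute = count * (60 / interval)
= 22 * (60 / 30)
= 22 * 2.0
= 44.0

44.0 per minute


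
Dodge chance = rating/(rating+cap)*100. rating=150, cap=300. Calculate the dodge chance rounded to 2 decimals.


dodge% = 150 / (150 + 300) * 100
= 150 / 450 * 100
= 0.333333 * 100
= 33.33%

33.33%


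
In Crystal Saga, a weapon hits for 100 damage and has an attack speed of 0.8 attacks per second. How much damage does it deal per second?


DPS = damage * attack_speed
= 100 * 0.8
= 80.0

80.0 DPS


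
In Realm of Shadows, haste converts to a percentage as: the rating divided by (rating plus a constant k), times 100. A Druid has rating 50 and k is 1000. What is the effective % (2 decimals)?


effective% = rating / (rating + k) * 100
= 50 / (50 + 1000) * 100
= 50 / 1050 * 100
= 0.047619 * 100
= 4.76%

4.76%


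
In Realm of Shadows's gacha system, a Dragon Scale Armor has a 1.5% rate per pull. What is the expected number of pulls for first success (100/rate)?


Expected pulls for a geometric distribution = 1/p = 100 / rate%
= 100 / 1.5
= 66.67

66.67 pulls


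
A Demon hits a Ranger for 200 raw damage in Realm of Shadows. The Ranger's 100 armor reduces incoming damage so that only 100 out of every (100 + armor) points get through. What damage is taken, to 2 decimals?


actual = 200 * 100 / (100 + 100)
= 200 * 100 / 200
= 20000 / 200
= 100.00

100.00 damage


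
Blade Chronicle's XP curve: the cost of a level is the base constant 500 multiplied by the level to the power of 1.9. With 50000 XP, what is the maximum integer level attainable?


XP = 500 * level^1.9, so level = (XP / 500)^(1/1.9)
= (50000 / 500)^(1/1.9)
= 100.0^0.5263
= 11.2884
Floor: level = 11

level 11


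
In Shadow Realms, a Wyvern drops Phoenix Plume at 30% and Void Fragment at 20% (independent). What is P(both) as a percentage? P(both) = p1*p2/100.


For independent events, P(both) = P(A) * P(B)
= 30% * 20%
= 600 / 100 %
= 6.0%

6.0%


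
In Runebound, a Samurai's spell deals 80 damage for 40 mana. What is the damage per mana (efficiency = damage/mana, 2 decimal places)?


Efficiency = damage / mana
= 80 / 40
= 2.00

2.00 dmg/mana


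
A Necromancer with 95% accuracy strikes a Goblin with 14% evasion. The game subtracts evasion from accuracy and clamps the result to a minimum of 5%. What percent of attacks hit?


accuracy - evasion = 95 - 14 = 81
Apply floor: max(81, 5) = 81
Hit chance = 81%

81%


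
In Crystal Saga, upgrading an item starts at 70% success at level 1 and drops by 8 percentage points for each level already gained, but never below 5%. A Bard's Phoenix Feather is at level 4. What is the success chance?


raw_rate = 70 - 8 * (4 - 1)
= 70 - 8 * 3
= 70 - 24
= 46
Apply floor: max(46, 5) = 46%

46%


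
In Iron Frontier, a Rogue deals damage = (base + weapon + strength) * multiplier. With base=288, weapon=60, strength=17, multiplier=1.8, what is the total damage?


Sum base + weapon + str = 288 + 60 + 17 = 365
Multiply by 1.8:
365 * 1.8 = 657.0

657.0 damage


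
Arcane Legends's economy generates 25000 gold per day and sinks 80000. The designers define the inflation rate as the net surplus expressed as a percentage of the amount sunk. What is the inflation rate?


Net gold = 25000 - 80000 = -55000
Inflation rate = net / sunk * 100 = -55000 / 80000 * 100
= -0.6875 * 100
= -68.75%

-68.75%


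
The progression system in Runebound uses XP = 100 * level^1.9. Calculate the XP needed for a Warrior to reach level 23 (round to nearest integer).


XP = 100 * level^1.9
Substitute level = 23:
XP = 100 * 23^1.9
= 100 * 386.6187
= 38662

38662 XP


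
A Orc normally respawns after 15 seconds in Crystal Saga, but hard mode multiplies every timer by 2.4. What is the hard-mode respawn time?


Respawn time = base * multiplier
= 15 * 2.4
= 36.0 seconds

36.0 seconds


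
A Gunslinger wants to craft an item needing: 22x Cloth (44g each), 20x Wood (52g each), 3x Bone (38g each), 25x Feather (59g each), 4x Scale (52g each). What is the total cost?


Cost breakdown:
  Cloth: 22 * 44 = 968
  Wood: 20 * 52 = 1040
  Bone: 3 * 38 = 114
  Feather: 25 * 59 = 1475
  Scale: 4 * 52 = 208
Total = 968 + 1040 + 114 + 1475 + 208 = 3805

3805 gold


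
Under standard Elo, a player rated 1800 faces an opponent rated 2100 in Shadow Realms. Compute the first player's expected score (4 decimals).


Elo expected score: Ea = 1/(1 + 10^((Rb-Ra)/400))
Rb - Ra = 2100 - 1800 = 300
(Rb-Ra)/400 = 300/400 = 0.75
10^0.75 = 5.623413
Ea = 1/(1 + 5.623413) = 1/6.623413 = 0.1510

0.1510


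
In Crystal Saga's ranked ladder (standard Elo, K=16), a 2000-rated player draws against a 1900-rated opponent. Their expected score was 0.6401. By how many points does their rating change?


Elo update: delta = K * (S - Ea), where S = 0.5 (draws)
S - Ea = 0.5 - 0.6401 = -0.1401
Rating change = 16 * -0.1401
= -2.24

-2.24 rating points


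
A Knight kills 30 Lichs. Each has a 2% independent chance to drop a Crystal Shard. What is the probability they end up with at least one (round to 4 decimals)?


P(at least one) = 1 - P(none) = 1 - (1-p)^n
p = 2/100 = 0.02
1 - p = 0.98
(1 - p)^30 = 0.98^30 = 0.545484
P(at least one) = 1 - 0.545484 = 0.4545

0.4545


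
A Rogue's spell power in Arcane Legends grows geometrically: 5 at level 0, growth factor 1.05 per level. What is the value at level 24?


value = base * growth^level
= 5 * 1.05^24
= 5 * 3.2251
= 16.13

16.13 spell power


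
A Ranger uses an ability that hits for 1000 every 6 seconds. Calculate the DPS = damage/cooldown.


DPS = damage / cooldown
= 1000 / 6
= 166.67

166.67 DPS


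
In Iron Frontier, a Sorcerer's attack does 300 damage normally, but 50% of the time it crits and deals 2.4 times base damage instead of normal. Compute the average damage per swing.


E[dmg] = base * (1 + crit_chance * (crit_mult - 1))
cc as decimal = 50/100 = 0.5
cm - 1 = 2.4 - 1 = 1.4
Bonus factor = 0.5 * 1.4 = 0.7
Total multiplier = 1 + 0.7 = 1.7
Expected damage = 300 * 1.7 = 510.00

510.00 damage


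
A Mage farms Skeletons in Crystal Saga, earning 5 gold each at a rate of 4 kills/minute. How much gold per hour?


Gold per minute = 5 * 4 = 20
Gold per hour = 20 * 60 = 1200

1200 gold/hour


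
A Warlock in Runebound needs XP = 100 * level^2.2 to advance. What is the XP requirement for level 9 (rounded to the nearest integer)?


XP = 100 * level^2.2
Substitute level = 9:
XP = 100 * 9^2.2
= 100 * 125.6995
= 12570

12570 XP


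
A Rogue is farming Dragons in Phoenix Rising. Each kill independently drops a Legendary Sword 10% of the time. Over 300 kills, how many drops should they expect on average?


Expected drops = kills * (drop_rate / 100)
= 300 * (10 / 100)
= 300 * 0.1
= 30.0

30.0 drops


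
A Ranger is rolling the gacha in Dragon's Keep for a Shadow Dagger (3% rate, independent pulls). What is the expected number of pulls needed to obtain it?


Expected pulls for a geometric distribution = 1/p = 100 / rate%
= 100 / 3
= 33.33

33.33 pulls


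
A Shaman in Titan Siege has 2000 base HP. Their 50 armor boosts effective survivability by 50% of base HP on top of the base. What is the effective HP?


EHP = 2000 * (1 + 50/100)
= 2000 * (1 + 0.5)
= 2000 * 1.5
= 3000.0

3000.0 EHP


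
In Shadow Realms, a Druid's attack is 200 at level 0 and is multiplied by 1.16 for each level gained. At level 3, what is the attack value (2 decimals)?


value = base * growth^level
= 200 * 1.16^3
= 200 * 1.560896
= 312.18

312.18 attack


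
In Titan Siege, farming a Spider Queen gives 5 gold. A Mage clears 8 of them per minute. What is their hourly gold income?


Gold per minute = 5 * 8 = 40
Gold per hour = 40 * 60 = 2400

2400 gold/hour


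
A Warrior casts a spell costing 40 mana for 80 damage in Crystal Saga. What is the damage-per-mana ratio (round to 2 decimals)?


Efficiency = damage / mana
= 80 / 40
= 2.00

2.00 dmg/mana


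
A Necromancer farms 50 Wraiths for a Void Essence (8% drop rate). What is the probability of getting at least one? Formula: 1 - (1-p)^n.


P(at least one) = 1 - P(none) = 1 - (1-p)^n
p = 8/100 = 0.08
1 - p = 0.92
(1 - p)^50 = 0.92^50 = 0.015466
P(at least one) = 1 - 0.015466 = 0.9845

0.9845


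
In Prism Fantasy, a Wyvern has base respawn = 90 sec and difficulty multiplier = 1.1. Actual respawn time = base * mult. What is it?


Respawn time = base * multiplier
= 90 * 1.1
= 99.0 seconds

99.0 seconds


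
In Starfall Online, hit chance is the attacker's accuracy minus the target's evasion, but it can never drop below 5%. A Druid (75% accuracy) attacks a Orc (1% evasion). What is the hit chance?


accuracy - evasion = 75 - 1 = 74
Apply floor: max(74, 5) = 74
Hit chance = 74%

74%


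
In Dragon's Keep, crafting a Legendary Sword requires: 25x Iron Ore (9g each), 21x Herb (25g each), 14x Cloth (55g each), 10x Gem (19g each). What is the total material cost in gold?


Cost breakdown:
  Iron Ore: 25 * 9 = 225
  Herb: 21 * 25 = 525
  Cloth: 14 * 55 = 770
  Gem: 10 * 19 = 190
Total = 225 + 525 + 770 + 190 = 1710

1710 gold


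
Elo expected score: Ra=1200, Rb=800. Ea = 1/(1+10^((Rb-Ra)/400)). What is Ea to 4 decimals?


Elo expected score: Ea = 1/(1 + 10^((Rb-Ra)/400))
Rb - Ra = 800 - 1200 = -400
(Rb-Ra)/400 = -400/400 = -1.0
10^-1.0 = 0.1
Ea = 1/(1 + 0.1) = 1/1.1 = 0.9091

0.9091


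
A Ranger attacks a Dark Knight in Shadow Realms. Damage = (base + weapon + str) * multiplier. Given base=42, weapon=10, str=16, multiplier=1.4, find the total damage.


Sum base + weapon + str = 42 + 10 + 16 = 68
Multiply by 1.4:
68 * 1.4 = 95.2

95.2 damage


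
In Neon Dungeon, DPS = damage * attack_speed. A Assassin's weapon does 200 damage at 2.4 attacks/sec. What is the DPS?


DPS = damage * attack_speed
= 200 * 2.4
= 480.0

480.0 DPS


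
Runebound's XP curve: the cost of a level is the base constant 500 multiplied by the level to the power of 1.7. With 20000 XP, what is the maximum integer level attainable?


XP = 500 * level^1.7, so level = (XP / 500)^(1/1.7)
= (20000 / 500)^(1/1.7)
= 40.0^0.5882
= 8.7577
Floor: level = 8

level 8


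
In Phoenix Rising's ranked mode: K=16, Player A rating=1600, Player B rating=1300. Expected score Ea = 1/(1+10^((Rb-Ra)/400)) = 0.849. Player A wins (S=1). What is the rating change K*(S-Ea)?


Elo update: delta = K * (S - Ea), where S = 1 (wins)
S - Ea = 1 - 0.849 = 0.151
Rating change = 16 * 0.151
= 2.42

2.42 rating points


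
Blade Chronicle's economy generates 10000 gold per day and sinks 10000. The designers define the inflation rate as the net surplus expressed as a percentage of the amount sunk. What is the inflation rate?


Net gold = 10000 - 10000 = 0
Inflation rate = net / sunk * 100 = 0 / 10000 * 100
= 0.0 * 100
= 0.00%

0.00%


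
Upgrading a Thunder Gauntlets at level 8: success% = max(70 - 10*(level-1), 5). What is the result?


raw_rate = 70 - 10 * (8 - 1)
= 70 - 10 * 7
= 70 - 70
= 0
Apply floor: max(0, 5) = 5%

5%


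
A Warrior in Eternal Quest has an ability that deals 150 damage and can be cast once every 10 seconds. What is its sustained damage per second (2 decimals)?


DPS = damage / cooldown
= 150 / 10
= 15.00

15.00 DPS


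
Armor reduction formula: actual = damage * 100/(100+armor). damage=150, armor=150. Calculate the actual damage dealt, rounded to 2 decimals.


actual = 150 * 100 / (100 + 150)
= 150 * 100 / 250
= 15000 / 250
= 60.00

60.00 damage


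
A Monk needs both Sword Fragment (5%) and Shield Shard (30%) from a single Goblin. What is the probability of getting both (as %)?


For independent events, P(both) = P(A) * P(B)
= 5% * 30%
= 150 / 100 %
= 1.5%

1.5%


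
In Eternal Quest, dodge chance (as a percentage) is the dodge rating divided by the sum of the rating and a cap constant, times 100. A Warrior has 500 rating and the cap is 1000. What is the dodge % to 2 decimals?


dodge% = 500 / (500 + 1000) * 100
= 500 / 1500 * 100
= 0.333333 * 100
= 33.33%

33.33%


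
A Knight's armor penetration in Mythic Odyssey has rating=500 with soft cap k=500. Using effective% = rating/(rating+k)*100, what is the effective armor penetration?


effective% = rating / (rating + k) * 100
= 500 / (500 + 500) * 100
= 500 / 1000 * 100
= 0.5 * 100
= 50.00%

50.00%


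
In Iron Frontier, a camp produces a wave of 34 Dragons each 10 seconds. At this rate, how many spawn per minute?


Spawns per minute = count * (60 / interval)
= 34 * (60 / 10)
= 34 * 6.0
= 204.0

204.0 per minute


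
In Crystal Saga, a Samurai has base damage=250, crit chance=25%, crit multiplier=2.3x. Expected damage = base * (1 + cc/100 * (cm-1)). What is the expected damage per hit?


E[dmg] = base * (1 + crit_chance * (crit_mult - 1))
cc as decimal = 25/100 = 0.25
cm - 1 = 2.3 - 1 = 1.3
Bonus factor = 0.25 * 1.3 = 0.325
Total multiplier = 1 + 0.325 = 1.325
Expected damage = 250 * 1.325 = 331.25

331.25 damage


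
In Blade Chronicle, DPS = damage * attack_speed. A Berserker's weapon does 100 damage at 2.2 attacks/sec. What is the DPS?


DPS = damage * attack_speed
= 100 * 2.2
= 220.0

220.0 DPS


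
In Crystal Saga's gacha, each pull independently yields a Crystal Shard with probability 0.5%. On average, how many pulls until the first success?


Expected pulls for a geometric distribution = 1/p = 100 / rate%
= 100 / 0.5
= 200.0

200.0 pulls


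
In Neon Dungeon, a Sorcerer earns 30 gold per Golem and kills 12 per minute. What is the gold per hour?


Gold per minute = 30 * 12 = 360
Gold per hour = 360 * 60 = 21600

21600 gold/hour


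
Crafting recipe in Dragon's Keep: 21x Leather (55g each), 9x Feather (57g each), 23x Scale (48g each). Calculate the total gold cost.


Cost breakdown:
  Leather: 21 * 55 = 1155
  Feather: 9 * 57 = 513
  Scale: 23 * 48 = 1104
Total = 1155 + 513 + 1104 = 2772

2772 gold


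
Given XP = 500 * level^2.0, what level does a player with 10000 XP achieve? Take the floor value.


XP = 500 * level^2.0, so level = (XP / 500)^(1/2.0)
= (10000 / 500)^(1/2.0)
= 20.0^0.5
= 4.4721
Floor: level = 4

level 4


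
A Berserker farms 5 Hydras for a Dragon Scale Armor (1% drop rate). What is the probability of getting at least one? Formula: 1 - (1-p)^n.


P(at least one) = 1 - P(none) = 1 - (1-p)^n
p = 1/100 = 0.01
1 - p = 0.99
(1 - p)^5 = 0.99^5 = 0.950990
P(at least one) = 1 - 0.950990 = 0.0490

0.0490


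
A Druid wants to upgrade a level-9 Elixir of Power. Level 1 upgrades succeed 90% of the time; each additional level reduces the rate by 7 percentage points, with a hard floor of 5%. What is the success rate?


raw_rate = 90 - 7 * (9 - 1)
= 90 - 7 * 8
= 90 - 56
= 34
Apply floor: max(34, 5) = 34%

34%
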